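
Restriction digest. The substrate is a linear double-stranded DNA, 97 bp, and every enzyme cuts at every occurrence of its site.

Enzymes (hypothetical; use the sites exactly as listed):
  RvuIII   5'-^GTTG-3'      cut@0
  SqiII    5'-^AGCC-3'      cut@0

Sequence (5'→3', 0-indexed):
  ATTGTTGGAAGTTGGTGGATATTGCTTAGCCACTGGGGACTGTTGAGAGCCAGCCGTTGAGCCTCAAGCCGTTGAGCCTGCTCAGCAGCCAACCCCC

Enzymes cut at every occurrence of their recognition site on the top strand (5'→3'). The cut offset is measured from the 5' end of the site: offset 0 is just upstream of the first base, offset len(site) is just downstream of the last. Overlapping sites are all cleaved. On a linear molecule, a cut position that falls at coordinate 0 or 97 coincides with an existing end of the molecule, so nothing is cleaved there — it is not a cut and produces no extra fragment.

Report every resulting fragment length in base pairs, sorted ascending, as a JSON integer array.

[3,4,4,4,4,4,6,7,7,11,12,14,17]

Site scan:
  RvuIII GTTG/0: at [3, 10, 41, 55, 70] ⇒ [3, 10, 41, 55, 70]
  SqiII AGCC/0: at [27, 47, 51, 59, 66, 74, 86] ⇒ [27, 47, 51, 59, 66, 74, 86]

All cut coordinates (distinct, sorted): [3, 10, 27, 41, 47, 51, 55, 59, 66, 70, 74, 86]

Fragment lengths:
  [0,3): 3 bp
  [3,10): 7 bp
  [10,27): 17 bp
  [27,41): 14 bp
  [41,47): 6 bp
  [47,51): 4 bp
  [51,55): 4 bp
  [55,59): 4 bp
  [59,66): 7 bp
  [66,70): 4 bp
  [70,74): 4 bp
  [74,86): 12 bp
  [86,97): 11 bp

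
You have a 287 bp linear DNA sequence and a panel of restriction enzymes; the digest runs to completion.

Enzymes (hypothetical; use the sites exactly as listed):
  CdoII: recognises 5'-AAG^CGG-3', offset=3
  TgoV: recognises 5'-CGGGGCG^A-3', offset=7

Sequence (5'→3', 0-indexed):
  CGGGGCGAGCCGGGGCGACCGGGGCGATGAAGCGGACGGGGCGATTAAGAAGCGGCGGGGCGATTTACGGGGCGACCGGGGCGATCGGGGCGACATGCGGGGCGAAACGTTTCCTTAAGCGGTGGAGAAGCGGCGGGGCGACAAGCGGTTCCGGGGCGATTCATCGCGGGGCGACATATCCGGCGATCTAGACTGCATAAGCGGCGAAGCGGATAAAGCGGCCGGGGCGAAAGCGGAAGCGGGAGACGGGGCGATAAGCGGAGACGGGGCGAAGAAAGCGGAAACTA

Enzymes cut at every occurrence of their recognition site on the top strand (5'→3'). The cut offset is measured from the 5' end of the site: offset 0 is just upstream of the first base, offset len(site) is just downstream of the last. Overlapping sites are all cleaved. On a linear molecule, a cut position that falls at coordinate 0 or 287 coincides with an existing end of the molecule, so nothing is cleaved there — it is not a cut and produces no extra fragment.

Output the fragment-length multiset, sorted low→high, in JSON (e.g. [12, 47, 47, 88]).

Per-enzyme occurrences:
  CdoII (AAGCGG, off=3): starts [29, 49, 116, 127, 142, 198, 206, 215, 230, 236, 255, 275] → cuts [32, 52, 119, 130, 145, 201, 209, 218, 233, 239, 258, 278]
  TgoV (CGGGGCGA, off=7): starts [0, 10, 19, 36, 55, 67, 76, 85, 97, 133, 151, 166, 222, 246, 264] → cuts [7, 17, 26, 43, 62, 74, 83, 92, 104, 140, 158, 173, 229, 253, 271]

Pooled cuts: [7, 17, 26, 32, 43, 52, 62, 74, 83, 92, 104, 119, 130, 140, 145, 158, 173, 201, 209, 218, 229, 233, 239, 253, 258, 271, 278]

Fragments:
  [0,7): 7 bp
  [7,17): 10 bp
  [17,26): 9 bp
  [26,32): 6 bp
  [32,43): 11 bp
  [43,52): 9 bp
  [52,62): 10 bp
  [62,74): 12 bp
  [74,83): 9 bp
  [83,92): 9 bp
  [92,104): 12 bp
  [104,119): 15 bp
  [119,130): 11 bp
  [130,140): 10 bp
  [140,145): 5 bp
  [145,158): 13 bp
  [158,173): 15 bp
  [173,201): 28 bp
  [201,209): 8 bp
  [209,218): 9 bp
  [218,229): 11 bp
  [229,233): 4 bp
  [233,239): 6 bp
  [239,253): 14 bp
  [253,258): 5 bp
  [258,271): 13 bp
  [271,278): 7 bp
  [278,287): 9 bp

[4,5,5,6,6,7,7,8,9,9,9,9,9,9,10,10,10,11,11,11,12,12,13,13,14,15,15,28]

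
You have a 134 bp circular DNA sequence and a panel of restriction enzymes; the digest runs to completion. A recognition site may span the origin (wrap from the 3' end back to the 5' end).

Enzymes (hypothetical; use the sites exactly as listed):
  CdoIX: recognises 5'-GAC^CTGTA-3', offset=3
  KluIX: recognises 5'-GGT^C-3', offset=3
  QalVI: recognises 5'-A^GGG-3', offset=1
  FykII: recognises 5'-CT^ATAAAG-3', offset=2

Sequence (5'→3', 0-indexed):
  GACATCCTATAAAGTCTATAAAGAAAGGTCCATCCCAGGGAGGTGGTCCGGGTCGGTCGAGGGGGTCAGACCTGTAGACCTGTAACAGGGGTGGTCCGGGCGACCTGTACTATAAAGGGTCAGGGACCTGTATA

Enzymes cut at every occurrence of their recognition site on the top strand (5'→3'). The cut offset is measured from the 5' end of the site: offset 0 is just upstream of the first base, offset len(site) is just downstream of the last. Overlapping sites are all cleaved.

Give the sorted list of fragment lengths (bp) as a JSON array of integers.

Scan for sites:
  CdoIX GACCTGTA/3: at [68, 76, 101, 124] ⇒ [71, 79, 104, 127]
  KluIX GGTC/3: at [26, 44, 50, 54, 63, 92, 117] ⇒ [29, 47, 53, 57, 66, 95, 120]
  QalVI AGGG/1: at [36, 59, 86, 115, 121] ⇒ [37, 60, 87, 116, 122]
  FykII CTATAAAG/2: at [6, 15, 109] ⇒ [8, 17, 111]

All cut coordinates (distinct, sorted): [8, 17, 29, 37, 47, 53, 57, 60, 66, 71, 79, 87, 95, 104, 111, 116, 120, 122, 127]

Fragments:
  8→17: 9 bp
  17→29: 12 bp
  29→37: 8 bp
  37→47: 10 bp
  47→53: 6 bp
  53→57: 4 bp
  57→60: 3 bp
  60→66: 6 bp
  66→71: 5 bp
  71→79: 8 bp
  79→87: 8 bp
  87→95: 8 bp
  95→104: 9 bp
  104→111: 7 bp
  111→116: 5 bp
  116→120: 4 bp
  120→122: 2 bp
  122→127: 5 bp
  127→8 (wrap): 134-127+8 = 15 bp

[2,3,4,4,5,5,5,6,6,7,8,8,8,8,9,9,10,12,15]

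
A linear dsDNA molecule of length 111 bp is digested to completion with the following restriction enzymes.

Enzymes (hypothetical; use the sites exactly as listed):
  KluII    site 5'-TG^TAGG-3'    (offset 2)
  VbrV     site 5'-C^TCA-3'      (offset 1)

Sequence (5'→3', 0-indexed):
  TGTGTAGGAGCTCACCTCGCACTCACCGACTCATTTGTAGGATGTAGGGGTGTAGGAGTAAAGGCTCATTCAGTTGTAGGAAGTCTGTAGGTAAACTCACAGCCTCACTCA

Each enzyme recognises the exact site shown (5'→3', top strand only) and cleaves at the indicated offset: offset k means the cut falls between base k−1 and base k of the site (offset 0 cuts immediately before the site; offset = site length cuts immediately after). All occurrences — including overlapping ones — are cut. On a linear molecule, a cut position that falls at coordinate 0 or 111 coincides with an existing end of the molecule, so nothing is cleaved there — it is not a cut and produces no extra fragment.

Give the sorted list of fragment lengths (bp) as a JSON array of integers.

[3,4,4,7,7,7,8,8,8,9,11,11,11,13]

Site scan:
  KluII TGTAGG/2: at [2, 35, 42, 50, 74, 85] ⇒ [4, 37, 44, 52, 76, 87]
  VbrV CTCA/1: at [10, 21, 29, 64, 95, 103, 107] ⇒ [11, 22, 30, 65, 96, 104, 108]

Pooled cuts: [4, 11, 22, 30, 37, 44, 52, 65, 76, 87, 96, 104, 108]

Fragments:
  [0,4): 4 bp
  [4,11): 7 bp
  [11,22): 11 bp
  [22,30): 8 bp
  [30,37): 7 bp
  [37,44): 7 bp
  [44,52): 8 bp
  [52,65): 13 bp
  [65,76): 11 bp
  [76,87): 11 bp
  [87,96): 9 bp
  [96,104): 8 bp
  [104,108): 4 bp
  [108,111): 3 bp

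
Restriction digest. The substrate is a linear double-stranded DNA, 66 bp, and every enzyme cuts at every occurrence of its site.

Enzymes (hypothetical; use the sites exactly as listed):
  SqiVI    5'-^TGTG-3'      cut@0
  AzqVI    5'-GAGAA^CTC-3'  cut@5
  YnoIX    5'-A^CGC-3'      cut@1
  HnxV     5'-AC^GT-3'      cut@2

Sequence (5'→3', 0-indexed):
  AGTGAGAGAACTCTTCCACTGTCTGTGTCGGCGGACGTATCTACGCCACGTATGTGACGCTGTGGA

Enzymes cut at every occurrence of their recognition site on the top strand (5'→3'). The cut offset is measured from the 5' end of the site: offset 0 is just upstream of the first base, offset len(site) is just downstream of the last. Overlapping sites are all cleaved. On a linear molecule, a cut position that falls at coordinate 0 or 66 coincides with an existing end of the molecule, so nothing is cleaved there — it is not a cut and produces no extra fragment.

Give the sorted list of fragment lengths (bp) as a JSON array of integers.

Scan for sites:
  SqiVI TGTG/0: at [23, 52, 60] ⇒ [23, 52, 60]
  AzqVI GAGAACTC/5: at [5] ⇒ [10]
  YnoIX ACGC/1: at [42, 56] ⇒ [43, 57]
  HnxV ACGT/2: at [34, 47] ⇒ [36, 49]

All cut coordinates (distinct, sorted): [10, 23, 36, 43, 49, 52, 57, 60]

Fragments:
  [0,10): 10 bp
  [10,23): 13 bp
  [23,36): 13 bp
  [36,43): 7 bp
  [43,49): 6 bp
  [49,52): 3 bp
  [52,57): 5 bp
  [57,60): 3 bp
  [60,66): 6 bp

[3,3,5,6,6,7,10,13,13]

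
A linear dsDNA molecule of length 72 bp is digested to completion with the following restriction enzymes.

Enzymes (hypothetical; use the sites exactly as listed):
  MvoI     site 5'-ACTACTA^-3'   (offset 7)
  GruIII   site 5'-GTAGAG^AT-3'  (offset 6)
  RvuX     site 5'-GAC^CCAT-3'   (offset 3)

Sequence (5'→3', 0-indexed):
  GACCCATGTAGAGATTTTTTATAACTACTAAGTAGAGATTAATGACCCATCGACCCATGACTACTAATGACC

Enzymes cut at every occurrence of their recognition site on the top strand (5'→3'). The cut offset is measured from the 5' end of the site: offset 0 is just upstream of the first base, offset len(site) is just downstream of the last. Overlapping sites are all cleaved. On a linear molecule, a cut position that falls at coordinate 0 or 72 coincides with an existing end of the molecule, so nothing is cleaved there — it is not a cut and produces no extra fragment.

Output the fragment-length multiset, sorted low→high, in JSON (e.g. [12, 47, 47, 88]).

[3,6,7,8,9,10,12,17]

Per-enzyme occurrences:
  MvoI (ACTACTA, off=7): starts [23, 59] → cuts [30, 66]
  GruIII (GTAGAGAT, off=6): starts [7, 31] → cuts [13, 37]
  RvuX (GACCCAT, off=3): starts [0, 43, 51] → cuts [3, 46, 54]

All cut coordinates (distinct, sorted): [3, 13, 30, 37, 46, 54, 66]

Fragments:
  [0,3): 3 bp
  [3,13): 10 bp
  [13,30): 17 bp
  [30,37): 7 bp
  [37,46): 9 bp
  [46,54): 8 bp
  [54,66): 12 bp
  [66,72): 6 bp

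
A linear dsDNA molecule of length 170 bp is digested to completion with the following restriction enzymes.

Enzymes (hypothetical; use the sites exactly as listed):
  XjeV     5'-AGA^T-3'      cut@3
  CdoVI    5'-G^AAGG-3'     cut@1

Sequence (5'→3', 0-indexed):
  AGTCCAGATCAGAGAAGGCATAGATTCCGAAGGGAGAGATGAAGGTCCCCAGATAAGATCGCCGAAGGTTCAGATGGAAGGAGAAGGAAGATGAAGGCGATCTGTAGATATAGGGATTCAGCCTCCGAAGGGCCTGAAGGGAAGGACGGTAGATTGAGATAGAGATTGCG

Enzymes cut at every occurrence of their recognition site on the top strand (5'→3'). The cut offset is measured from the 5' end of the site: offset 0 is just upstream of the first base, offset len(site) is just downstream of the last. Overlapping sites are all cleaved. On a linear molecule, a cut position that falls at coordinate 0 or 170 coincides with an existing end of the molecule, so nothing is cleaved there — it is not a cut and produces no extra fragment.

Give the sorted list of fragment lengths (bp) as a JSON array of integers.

[2,2,3,5,5,5,5,6,6,6,6,6,8,8,9,10,10,10,12,12,15,19]

Site scan:
  XjeV (AGAT, off=3): starts [5, 21, 36, 50, 55, 71, 88, 105, 150, 156, 162] → cuts [8, 24, 39, 53, 58, 74, 91, 108, 153, 159, 165]
  CdoVI (GAAGG, off=1): starts [13, 28, 40, 63, 76, 82, 92, 126, 135, 140] → cuts [14, 29, 41, 64, 77, 83, 93, 127, 136, 141]

Pooled cuts: [8, 14, 24, 29, 39, 41, 53, 58, 64, 74, 77, 83, 91, 93, 108, 127, 136, 141, 153, 159, 165]

Fragment lengths:
  [0,8): 8 bp
  [8,14): 6 bp
  [14,24): 10 bp
  [24,29): 5 bp
  [29,39): 10 bp
  [39,41): 2 bp
  [41,53): 12 bp
  [53,58): 5 bp
  [58,64): 6 bp
  [64,74): 10 bp
  [74,77): 3 bp
  [77,83): 6 bp
  [83,91): 8 bp
  [91,93): 2 bp
  [93,108): 15 bp
  [108,127): 19 bp
  [127,136): 9 bp
  [136,141): 5 bp
  [141,153): 12 bp
  [153,159): 6 bp
  [159,165): 6 bp
  [165,170): 5 bp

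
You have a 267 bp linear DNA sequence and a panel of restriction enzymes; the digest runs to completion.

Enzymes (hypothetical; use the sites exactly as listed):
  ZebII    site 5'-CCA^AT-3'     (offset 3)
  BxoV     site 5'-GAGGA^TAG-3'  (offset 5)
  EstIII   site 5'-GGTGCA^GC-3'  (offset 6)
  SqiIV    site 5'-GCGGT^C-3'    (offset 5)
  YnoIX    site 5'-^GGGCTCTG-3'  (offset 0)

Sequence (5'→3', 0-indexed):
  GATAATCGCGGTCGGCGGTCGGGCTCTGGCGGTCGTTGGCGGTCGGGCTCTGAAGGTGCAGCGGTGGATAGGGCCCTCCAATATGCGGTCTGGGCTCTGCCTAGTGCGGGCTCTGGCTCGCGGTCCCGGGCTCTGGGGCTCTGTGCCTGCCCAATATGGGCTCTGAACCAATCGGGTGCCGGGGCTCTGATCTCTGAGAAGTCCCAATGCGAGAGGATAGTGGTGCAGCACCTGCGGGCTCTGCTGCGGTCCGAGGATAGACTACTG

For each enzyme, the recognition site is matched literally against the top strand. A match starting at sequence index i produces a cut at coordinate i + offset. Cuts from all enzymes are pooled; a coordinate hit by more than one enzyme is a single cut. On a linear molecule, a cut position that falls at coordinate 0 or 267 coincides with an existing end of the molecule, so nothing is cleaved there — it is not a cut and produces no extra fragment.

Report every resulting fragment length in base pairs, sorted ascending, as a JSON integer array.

[1,1,2,3,4,7,7,8,8,9,10,10,10,11,11,12,13,13,15,16,16,17,18,20,25]

Site scan:
  ZebII (CCAAT, off=3): starts [77, 150, 167, 203] → cuts [80, 153, 170, 206]
  BxoV (GAGGATAG, off=5): starts [212, 252] → cuts [217, 257]
  EstIII (GGTGCAGC, off=6): starts [54, 221] → cuts [60, 227]
  SqiIV (GCGGTC, off=5): starts [7, 14, 28, 38, 84, 119, 245] → cuts [12, 19, 33, 43, 89, 124, 250]
  YnoIX (GGGCTCTG, off=0): starts [20, 44, 91, 107, 127, 135, 157, 181, 235] → cuts [20, 44, 91, 107, 127, 135, 157, 181, 235]

Pooled cuts: [12, 19, 20, 33, 43, 44, 60, 80, 89, 91, 107, 124, 127, 135, 153, 157, 170, 181, 206, 217, 227, 235, 250, 257]

Fragments:
  [0,12): 12 bp
  [12,19): 7 bp
  [19,20): 1 bp
  [20,33): 13 bp
  [33,43): 10 bp
  [43,44): 1 bp
  [44,60): 16 bp
  [60,80): 20 bp
  [80,89): 9 bp
  [89,91): 2 bp
  [91,107): 16 bp
  [107,124): 17 bp
  [124,127): 3 bp
  [127,135): 8 bp
  [135,153): 18 bp
  [153,157): 4 bp
  [157,170): 13 bp
  [170,181): 11 bp
  [181,206): 25 bp
  [206,217): 11 bp
  [217,227): 10 bp
  [227,235): 8 bp
  [235,250): 15 bp
  [250,257): 7 bp
  [257,267): 10 bp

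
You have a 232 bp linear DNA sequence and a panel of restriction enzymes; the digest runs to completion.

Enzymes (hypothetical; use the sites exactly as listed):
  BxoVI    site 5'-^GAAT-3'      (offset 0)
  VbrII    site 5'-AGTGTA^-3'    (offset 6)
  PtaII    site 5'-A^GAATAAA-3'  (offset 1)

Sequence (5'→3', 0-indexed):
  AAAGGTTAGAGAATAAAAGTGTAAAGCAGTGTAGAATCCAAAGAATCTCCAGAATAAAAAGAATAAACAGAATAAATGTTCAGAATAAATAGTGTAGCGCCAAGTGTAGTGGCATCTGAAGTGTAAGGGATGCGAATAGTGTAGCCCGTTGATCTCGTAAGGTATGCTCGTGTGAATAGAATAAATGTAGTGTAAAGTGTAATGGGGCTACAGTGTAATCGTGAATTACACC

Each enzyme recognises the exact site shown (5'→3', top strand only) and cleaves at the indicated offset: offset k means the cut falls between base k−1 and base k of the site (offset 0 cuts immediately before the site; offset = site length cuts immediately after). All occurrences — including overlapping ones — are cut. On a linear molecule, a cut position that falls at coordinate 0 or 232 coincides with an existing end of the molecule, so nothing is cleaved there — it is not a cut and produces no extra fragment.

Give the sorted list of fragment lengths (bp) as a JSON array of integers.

Site scan:
  BxoVI (GAAT, off=0): starts [10, 33, 42, 51, 60, 69, 82, 133, 173, 178, 222] → cuts [10, 33, 42, 51, 60, 69, 82, 133, 173, 178, 222]
  VbrII (AGTGTA, off=6): starts [17, 27, 90, 102, 119, 137, 188, 195, 211] → cuts [23, 33, 96, 108, 125, 143, 194, 201, 217]
  PtaII (AGAATAAA, off=1): starts [9, 50, 59, 68, 81, 177] → cuts [10, 51, 60, 69, 82, 178]

All cut coordinates (distinct, sorted): [10, 23, 33, 42, 51, 60, 69, 82, 96, 108, 125, 133, 143, 173, 178, 194, 201, 217, 222]

Fragment lengths:
  [0,10): 10 bp
  [10,23): 13 bp
  [23,33): 10 bp
  [33,42): 9 bp
  [42,51): 9 bp
  [51,60): 9 bp
  [60,69): 9 bp
  [69,82): 13 bp
  [82,96): 14 bp
  [96,108): 12 bp
  [108,125): 17 bp
  [125,133): 8 bp
  [133,143): 10 bp
  [143,173): 30 bp
  [173,178): 5 bp
  [178,194): 16 bp
  [194,201): 7 bp
  [201,217): 16 bp
  [217,222): 5 bp
  [222,232): 10 bp

[5,5,7,8,9,9,9,9,10,10,10,10,12,13,13,14,16,16,17,30]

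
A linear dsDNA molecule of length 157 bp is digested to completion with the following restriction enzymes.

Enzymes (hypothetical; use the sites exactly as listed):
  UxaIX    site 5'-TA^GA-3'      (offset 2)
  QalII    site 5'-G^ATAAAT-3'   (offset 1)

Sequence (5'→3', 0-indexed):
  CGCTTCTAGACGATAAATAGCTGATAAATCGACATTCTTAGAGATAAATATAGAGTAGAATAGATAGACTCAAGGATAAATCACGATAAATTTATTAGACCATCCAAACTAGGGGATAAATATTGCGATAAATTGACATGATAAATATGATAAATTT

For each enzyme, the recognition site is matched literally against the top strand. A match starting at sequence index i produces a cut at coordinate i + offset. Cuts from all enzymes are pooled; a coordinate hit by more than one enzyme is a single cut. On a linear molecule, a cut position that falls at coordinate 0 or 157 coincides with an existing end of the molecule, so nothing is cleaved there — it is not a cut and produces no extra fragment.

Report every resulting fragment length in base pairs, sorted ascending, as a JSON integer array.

[3,4,4,5,5,8,8,9,9,9,10,11,12,12,13,17,18]

Site scan:
  UxaIX TAGA/2: at [6, 38, 50, 55, 60, 64, 95] ⇒ [8, 40, 52, 57, 62, 66, 97]
  QalII GATAAAT/1: at [11, 22, 42, 74, 84, 114, 126, 139, 148] ⇒ [12, 23, 43, 75, 85, 115, 127, 140, 149]

All cut coordinates (distinct, sorted): [8, 12, 23, 40, 43, 52, 57, 62, 66, 75, 85, 97, 115, 127, 140, 149]

Fragment lengths:
  [0,8): 8 bp
  [8,12): 4 bp
  [12,23): 11 bp
  [23,40): 17 bp
  [40,43): 3 bp
  [43,52): 9 bp
  [52,57): 5 bp
  [57,62): 5 bp
  [62,66): 4 bp
  [66,75): 9 bp
  [75,85): 10 bp
  [85,97): 12 bp
  [97,115): 18 bp
  [115,127): 12 bp
  [127,140): 13 bp
  [140,149): 9 bp
  [149,157): 8 bp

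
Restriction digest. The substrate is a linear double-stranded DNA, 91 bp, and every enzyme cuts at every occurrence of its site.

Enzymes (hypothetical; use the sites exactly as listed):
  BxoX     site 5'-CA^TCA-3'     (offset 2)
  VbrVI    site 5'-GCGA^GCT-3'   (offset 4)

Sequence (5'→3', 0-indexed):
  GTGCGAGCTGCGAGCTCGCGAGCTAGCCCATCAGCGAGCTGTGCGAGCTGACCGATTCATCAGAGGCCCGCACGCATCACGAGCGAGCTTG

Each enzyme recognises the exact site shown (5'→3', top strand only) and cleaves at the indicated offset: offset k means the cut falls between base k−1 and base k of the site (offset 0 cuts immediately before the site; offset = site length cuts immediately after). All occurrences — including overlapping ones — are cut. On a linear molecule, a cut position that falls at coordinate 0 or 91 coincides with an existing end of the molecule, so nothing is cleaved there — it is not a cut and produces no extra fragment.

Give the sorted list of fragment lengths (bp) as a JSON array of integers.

[5,6,7,7,8,9,9,10,13,17]

Scan for sites:
  BxoX CATCA/2: at [28, 57, 74] ⇒ [30, 59, 76]
  VbrVI GCGAGCT/4: at [2, 9, 17, 33, 42, 82] ⇒ [6, 13, 21, 37, 46, 86]

Pooled cuts: [6, 13, 21, 30, 37, 46, 59, 76, 86]

Fragment lengths:
  [0,6): 6 bp
  [6,13): 7 bp
  [13,21): 8 bp
  [21,30): 9 bp
  [30,37): 7 bp
  [37,46): 9 bp
  [46,59): 13 bp
  [59,76): 17 bp
  [76,86): 10 bp
  [86,91): 5 bp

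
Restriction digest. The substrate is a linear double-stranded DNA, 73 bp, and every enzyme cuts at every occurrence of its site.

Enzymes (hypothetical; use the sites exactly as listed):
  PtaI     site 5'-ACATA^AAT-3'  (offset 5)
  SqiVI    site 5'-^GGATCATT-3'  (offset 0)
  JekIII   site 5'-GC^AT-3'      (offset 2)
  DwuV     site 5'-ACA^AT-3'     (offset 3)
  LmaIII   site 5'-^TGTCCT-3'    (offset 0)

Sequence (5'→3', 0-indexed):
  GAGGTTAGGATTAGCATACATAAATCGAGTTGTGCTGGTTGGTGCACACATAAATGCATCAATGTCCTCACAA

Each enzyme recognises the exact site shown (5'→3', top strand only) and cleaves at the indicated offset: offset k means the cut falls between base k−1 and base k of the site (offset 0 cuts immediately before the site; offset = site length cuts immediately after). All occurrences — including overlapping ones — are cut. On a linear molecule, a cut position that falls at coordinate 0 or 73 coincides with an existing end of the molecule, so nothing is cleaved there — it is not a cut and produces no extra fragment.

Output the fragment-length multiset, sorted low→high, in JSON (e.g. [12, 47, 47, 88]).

Scan for sites:
  PtaI ACATAAAT/5: at [17, 47] ⇒ [22, 52]
  SqiVI (GGATCATT, off=0): no sites
  JekIII GCAT/2: at [13, 55] ⇒ [15, 57]
  DwuV (ACAAT, off=3): no sites
  LmaIII TGTCCT/0: at [62] ⇒ [62]

All cut coordinates (distinct, sorted): [15, 22, 52, 57, 62]

Fragment lengths:
  [0,15): 15 bp
  [15,22): 7 bp
  [22,52): 30 bp
  [52,57): 5 bp
  [57,62): 5 bp
  [62,73): 11 bp

[5,5,7,11,15,30]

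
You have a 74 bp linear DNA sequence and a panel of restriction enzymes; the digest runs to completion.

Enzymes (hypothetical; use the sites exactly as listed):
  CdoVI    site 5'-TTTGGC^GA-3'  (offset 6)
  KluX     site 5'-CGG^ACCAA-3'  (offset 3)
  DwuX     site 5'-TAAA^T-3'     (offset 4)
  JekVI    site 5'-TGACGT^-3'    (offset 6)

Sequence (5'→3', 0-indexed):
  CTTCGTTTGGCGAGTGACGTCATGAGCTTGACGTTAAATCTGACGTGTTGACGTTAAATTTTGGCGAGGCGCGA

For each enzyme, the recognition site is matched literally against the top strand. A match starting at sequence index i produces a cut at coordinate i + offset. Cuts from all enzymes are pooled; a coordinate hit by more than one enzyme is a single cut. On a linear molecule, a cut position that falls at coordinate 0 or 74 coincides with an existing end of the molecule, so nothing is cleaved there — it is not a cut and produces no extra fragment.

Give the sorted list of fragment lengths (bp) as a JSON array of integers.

Per-enzyme occurrences:
  CdoVI TTTGGCGA/6: at [5, 59] ⇒ [11, 65]
  KluX (CGGACCAA, off=3): no sites
  DwuX TAAAT/4: at [34, 54] ⇒ [38, 58]
  JekVI TGACGT/6: at [14, 28, 40, 48] ⇒ [20, 34, 46, 54]

All cut coordinates (distinct, sorted): [11, 20, 34, 38, 46, 54, 58, 65]

Fragments:
  [0,11): 11 bp
  [11,20): 9 bp
  [20,34): 14 bp
  [34,38): 4 bp
  [38,46): 8 bp
  [46,54): 8 bp
  [54,58): 4 bp
  [58,65): 7 bp
  [65,74): 9 bp

[4,4,7,8,8,9,9,11,14]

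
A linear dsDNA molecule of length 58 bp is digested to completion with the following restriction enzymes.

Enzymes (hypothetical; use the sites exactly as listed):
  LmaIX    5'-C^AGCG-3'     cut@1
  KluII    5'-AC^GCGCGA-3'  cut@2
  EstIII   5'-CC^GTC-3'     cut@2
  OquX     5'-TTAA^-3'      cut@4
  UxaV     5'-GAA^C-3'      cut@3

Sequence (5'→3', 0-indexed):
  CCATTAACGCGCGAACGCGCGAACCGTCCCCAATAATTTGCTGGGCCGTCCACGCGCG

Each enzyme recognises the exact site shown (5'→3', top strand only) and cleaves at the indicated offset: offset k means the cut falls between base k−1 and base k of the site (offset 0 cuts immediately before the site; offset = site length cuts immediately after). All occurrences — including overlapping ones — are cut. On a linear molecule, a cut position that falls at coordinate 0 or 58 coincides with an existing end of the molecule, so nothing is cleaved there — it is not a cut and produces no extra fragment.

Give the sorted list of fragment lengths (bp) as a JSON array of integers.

[1,1,2,7,7,7,11,22]

Per-enzyme occurrences:
  LmaIX (CAGCG, off=1): no sites
  KluII ACGCGCGA/2: at [6, 14] ⇒ [8, 16]
  EstIII CCGTC/2: at [23, 45] ⇒ [25, 47]
  OquX TTAA/4: at [3] ⇒ [7]
  UxaV GAAC/3: at [12, 20] ⇒ [15, 23]

All cut coordinates (distinct, sorted): [7, 8, 15, 16, 23, 25, 47]

Fragment lengths:
  [0,7): 7 bp
  [7,8): 1 bp
  [8,15): 7 bp
  [15,16): 1 bp
  [16,23): 7 bp
  [23,25): 2 bp
  [25,47): 22 bp
  [47,58): 11 bp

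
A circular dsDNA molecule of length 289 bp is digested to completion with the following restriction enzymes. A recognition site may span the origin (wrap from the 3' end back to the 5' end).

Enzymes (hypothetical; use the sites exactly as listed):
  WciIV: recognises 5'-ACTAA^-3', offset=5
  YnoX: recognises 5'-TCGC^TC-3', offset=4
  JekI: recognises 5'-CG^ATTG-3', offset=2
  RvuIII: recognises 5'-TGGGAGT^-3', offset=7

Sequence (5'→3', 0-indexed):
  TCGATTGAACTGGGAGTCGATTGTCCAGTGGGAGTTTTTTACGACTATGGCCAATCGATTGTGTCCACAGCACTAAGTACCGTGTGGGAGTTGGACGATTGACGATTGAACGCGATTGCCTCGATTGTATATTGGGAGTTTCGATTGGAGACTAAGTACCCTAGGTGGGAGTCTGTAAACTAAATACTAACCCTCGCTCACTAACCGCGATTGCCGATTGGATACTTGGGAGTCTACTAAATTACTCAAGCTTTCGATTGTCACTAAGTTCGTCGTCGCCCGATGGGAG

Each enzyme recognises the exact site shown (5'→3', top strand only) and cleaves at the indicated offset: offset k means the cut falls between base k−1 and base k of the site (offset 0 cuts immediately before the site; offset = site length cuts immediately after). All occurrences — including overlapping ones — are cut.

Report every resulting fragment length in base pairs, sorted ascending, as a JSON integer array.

[2,2,4,5,6,7,7,7,7,7,7,9,10,11,11,12,14,15,16,16,16,17,17,19,22,23]

Scan for sites:
  WciIV ACTAA/5: at [71, 150, 178, 185, 199, 235, 262] ⇒ [76, 155, 183, 190, 204, 240, 267]
  YnoX TCGCTC/4: at [193] ⇒ [197]
  JekI CGATTG/2: at [1, 17, 55, 95, 102, 112, 121, 141, 207, 214, 254] ⇒ [3, 19, 57, 97, 104, 114, 123, 143, 209, 216, 256]
  RvuIII TGGGAGT/7: at [10, 28, 84, 132, 165, 226, 283] ⇒ [1, 17, 35, 91, 139, 172, 233]

Pooled cuts: [1, 3, 17, 19, 35, 57, 76, 91, 97, 104, 114, 123, 139, 143, 155, 172, 183, 190, 197, 204, 209, 216, 233, 240, 256, 267]

Fragment lengths:
  1→3: 2 bp
  3→17: 14 bp
  17→19: 2 bp
  19→35: 16 bp
  35→57: 22 bp
  57→76: 19 bp
  76→91: 15 bp
  91→97: 6 bp
  97→104: 7 bp
  104→114: 10 bp
  114→123: 9 bp
  123→139: 16 bp
  139→143: 4 bp
  143→155: 12 bp
  155→172: 17 bp
  172→183: 11 bp
  183→190: 7 bp
  190→197: 7 bp
  197→204: 7 bp
  204→209: 5 bp
  209→216: 7 bp
  216→233: 17 bp
  233→240: 7 bp
  240→256: 16 bp
  256→267: 11 bp
  267→1 (wrap): 289-267+1 = 23 bp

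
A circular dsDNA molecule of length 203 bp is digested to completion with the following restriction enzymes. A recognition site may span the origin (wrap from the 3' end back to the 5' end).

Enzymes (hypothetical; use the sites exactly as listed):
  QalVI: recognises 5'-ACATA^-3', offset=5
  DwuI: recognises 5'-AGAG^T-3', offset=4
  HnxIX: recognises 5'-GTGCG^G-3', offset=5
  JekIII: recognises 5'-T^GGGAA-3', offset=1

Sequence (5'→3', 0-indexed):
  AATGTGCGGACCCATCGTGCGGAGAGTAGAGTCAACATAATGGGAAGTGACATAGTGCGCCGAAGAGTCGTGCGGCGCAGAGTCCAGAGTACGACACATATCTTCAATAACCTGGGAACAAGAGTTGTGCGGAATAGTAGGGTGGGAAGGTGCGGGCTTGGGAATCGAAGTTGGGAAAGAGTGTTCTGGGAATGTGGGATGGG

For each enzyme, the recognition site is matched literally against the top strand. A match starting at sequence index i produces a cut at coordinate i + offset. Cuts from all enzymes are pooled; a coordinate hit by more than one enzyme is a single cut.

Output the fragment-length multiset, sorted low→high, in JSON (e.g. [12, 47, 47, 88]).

[2,5,5,5,6,7,7,7,8,8,9,11,11,11,11,12,13,13,13,13,13,13]

Site scan:
  QalVI ACATA/5: at [34, 49, 95] ⇒ [39, 54, 100]
  DwuI AGAGT/4: at [22, 27, 63, 78, 85, 120, 177] ⇒ [26, 31, 67, 82, 89, 124, 181]
  HnxIX GTGCGG/5: at [3, 16, 69, 126, 149] ⇒ [8, 21, 74, 131, 154]
  JekIII TGGGAA/1: at [40, 112, 142, 158, 171, 186, 199] ⇒ [41, 113, 143, 159, 172, 187, 200]

Pooled cuts: [8, 21, 26, 31, 39, 41, 54, 67, 74, 82, 89, 100, 113, 124, 131, 143, 154, 159, 172, 181, 187, 200]

Fragments:
  8→21: 13 bp
  21→26: 5 bp
  26→31: 5 bp
  31→39: 8 bp
  39→41: 2 bp
  41→54: 13 bp
  54→67: 13 bp
  67→74: 7 bp
  74→82: 8 bp
  82→89: 7 bp
  89→100: 11 bp
  100→113: 13 bp
  113→124: 11 bp
  124→131: 7 bp
  131→143: 12 bp
  143→154: 11 bp
  154→159: 5 bp
  159→172: 13 bp
  172→181: 9 bp
  181→187: 6 bp
  187→200: 13 bp
  200→8 (wrap): 203-200+8 = 11 bp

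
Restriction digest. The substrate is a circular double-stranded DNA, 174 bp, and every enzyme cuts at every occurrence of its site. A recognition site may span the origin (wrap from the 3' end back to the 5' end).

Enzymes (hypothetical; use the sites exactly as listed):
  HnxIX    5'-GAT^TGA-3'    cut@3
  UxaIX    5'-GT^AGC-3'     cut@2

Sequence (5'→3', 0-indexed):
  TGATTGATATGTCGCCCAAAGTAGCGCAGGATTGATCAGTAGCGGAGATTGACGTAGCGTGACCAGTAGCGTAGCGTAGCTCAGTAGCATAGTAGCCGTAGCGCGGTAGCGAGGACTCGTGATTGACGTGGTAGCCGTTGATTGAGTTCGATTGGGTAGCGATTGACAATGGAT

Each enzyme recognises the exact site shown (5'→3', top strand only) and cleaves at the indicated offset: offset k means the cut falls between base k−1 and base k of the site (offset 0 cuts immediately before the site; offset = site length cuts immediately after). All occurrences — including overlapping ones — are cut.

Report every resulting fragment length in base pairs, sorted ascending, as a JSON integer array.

[4,5,5,6,6,6,8,8,8,8,9,9,10,10,11,12,15,16,18]

Scan for sites:
  HnxIX (GATTGA, off=3): starts [1, 29, 46, 120, 139, 160, 171] → cuts [0, 4, 32, 49, 123, 142, 163]
  UxaIX (GTAGC, off=2): starts [20, 38, 53, 65, 70, 75, 83, 91, 97, 105, 130, 155] → cuts [22, 40, 55, 67, 72, 77, 85, 93, 99, 107, 132, 157]

Pooled cuts: [0, 4, 22, 32, 40, 49, 55, 67, 72, 77, 85, 93, 99, 107, 123, 132, 142, 157, 163]

Fragment lengths:
  0→4: 4 bp
  4→22: 18 bp
  22→32: 10 bp
  32→40: 8 bp
  40→49: 9 bp
  49→55: 6 bp
  55→67: 12 bp
  67→72: 5 bp
  72→77: 5 bp
  77→85: 8 bp
  85→93: 8 bp
  93→99: 6 bp
  99→107: 8 bp
  107→123: 16 bp
  123→132: 9 bp
  132→142: 10 bp
  142→157: 15 bp
  157→163: 6 bp
  163→0 (wrap): 174-163+0 = 11 bp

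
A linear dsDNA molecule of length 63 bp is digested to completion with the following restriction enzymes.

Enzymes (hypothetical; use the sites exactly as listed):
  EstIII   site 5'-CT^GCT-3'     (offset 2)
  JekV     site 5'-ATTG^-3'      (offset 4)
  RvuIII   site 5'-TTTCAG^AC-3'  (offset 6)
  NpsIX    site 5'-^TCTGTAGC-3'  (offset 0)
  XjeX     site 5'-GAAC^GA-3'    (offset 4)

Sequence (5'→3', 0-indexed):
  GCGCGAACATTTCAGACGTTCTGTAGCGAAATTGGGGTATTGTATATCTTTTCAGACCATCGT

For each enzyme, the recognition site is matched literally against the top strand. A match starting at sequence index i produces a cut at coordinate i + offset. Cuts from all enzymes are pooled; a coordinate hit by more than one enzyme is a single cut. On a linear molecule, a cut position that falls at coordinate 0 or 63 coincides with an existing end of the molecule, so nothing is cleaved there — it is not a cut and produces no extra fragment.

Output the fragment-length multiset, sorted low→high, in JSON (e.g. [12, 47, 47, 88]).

Scan for sites:
  EstIII (CTGCT, off=2): no sites
  JekV ATTG/4: at [30, 38] ⇒ [34, 42]
  RvuIII TTTCAGAC/6: at [9, 49] ⇒ [15, 55]
  NpsIX TCTGTAGC/0: at [19] ⇒ [19]
  XjeX (GAACGA, off=4): no sites

Pooled cuts: [15, 19, 34, 42, 55]

Fragment lengths:
  [0,15): 15 bp
  [15,19): 4 bp
  [19,34): 15 bp
  [34,42): 8 bp
  [42,55): 13 bp
  [55,63): 8 bp

[4,8,8,13,15,15]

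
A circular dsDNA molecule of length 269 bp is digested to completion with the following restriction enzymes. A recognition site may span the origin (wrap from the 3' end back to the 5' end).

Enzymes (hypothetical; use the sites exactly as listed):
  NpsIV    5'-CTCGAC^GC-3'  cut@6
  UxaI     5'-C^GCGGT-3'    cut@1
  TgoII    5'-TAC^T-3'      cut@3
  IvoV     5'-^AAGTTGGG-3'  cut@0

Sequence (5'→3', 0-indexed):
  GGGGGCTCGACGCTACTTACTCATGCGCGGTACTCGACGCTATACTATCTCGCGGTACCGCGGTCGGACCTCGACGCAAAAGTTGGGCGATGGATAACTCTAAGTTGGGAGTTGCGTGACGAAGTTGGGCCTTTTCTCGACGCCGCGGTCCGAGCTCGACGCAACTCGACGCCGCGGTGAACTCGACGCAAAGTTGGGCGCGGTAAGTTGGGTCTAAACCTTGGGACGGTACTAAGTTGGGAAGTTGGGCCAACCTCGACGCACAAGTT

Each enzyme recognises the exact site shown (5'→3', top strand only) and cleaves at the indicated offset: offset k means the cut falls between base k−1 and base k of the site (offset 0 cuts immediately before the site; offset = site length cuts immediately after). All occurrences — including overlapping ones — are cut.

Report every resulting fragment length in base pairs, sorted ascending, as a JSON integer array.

[1,3,3,3,4,4,4,5,5,5,6,6,7,7,8,8,9,10,14,16,16,16,19,20,20,22,28]

Per-enzyme occurrences:
  NpsIV CTCGACGC/6: at [5, 32, 69, 135, 154, 164, 181, 254] ⇒ [11, 38, 75, 141, 160, 170, 187, 260]
  UxaI CGCGGT/1: at [25, 50, 58, 143, 172, 198] ⇒ [26, 51, 59, 144, 173, 199]
  TgoII TACT/3: at [13, 17, 30, 42, 229] ⇒ [16, 20, 33, 45, 232]
  IvoV AAGTTGGG/0: at [79, 101, 121, 190, 204, 233, 241, 264] ⇒ [79, 101, 121, 190, 204, 233, 241, 264]

All cut coordinates (distinct, sorted): [11, 16, 20, 26, 33, 38, 45, 51, 59, 75, 79, 101, 121, 141, 144, 160, 170, 173, 187, 190, 199, 204, 232, 233, 241, 260, 264]

Fragment lengths:
  11→16: 5 bp
  16→20: 4 bp
  20→26: 6 bp
  26→33: 7 bp
  33→38: 5 bp
  38→45: 7 bp
  45→51: 6 bp
  51→59: 8 bp
  59→75: 16 bp
  75→79: 4 bp
  79→101: 22 bp
  101→121: 20 bp
  121→141: 20 bp
  141→144: 3 bp
  144→160: 16 bp
  160→170: 10 bp
  170→173: 3 bp
  173→187: 14 bp
  187→190: 3 bp
  190→199: 9 bp
  199→204: 5 bp
  204→232: 28 bp
  232→233: 1 bp
  233→241: 8 bp
  241→260: 19 bp
  260→264: 4 bp
  264→11 (wrap): 269-264+11 = 16 bp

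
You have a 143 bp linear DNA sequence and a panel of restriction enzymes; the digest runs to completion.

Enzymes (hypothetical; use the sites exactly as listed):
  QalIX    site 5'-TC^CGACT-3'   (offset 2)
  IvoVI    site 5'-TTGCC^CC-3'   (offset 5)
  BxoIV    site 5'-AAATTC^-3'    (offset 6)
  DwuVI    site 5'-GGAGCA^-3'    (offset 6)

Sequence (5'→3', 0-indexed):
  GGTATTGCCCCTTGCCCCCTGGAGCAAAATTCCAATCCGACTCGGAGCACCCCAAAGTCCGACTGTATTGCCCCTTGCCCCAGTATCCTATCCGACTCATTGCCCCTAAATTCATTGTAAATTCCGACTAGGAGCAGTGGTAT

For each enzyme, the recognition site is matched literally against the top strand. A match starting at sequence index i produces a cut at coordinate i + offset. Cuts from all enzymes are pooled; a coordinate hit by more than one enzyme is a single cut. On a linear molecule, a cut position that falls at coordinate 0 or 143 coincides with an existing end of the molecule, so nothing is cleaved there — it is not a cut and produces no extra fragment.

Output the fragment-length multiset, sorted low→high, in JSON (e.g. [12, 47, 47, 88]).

[5,6,7,7,7,9,9,10,10,11,12,12,12,13,13]

Site scan:
  QalIX TCCGACT/2: at [35, 57, 90, 122] ⇒ [37, 59, 92, 124]
  IvoVI TTGCCCC/5: at [4, 11, 67, 74, 99] ⇒ [9, 16, 72, 79, 104]
  BxoIV AAATTC/6: at [26, 107, 118] ⇒ [32, 113, 124]
  DwuVI GGAGCA/6: at [20, 43, 130] ⇒ [26, 49, 136]

Pooled cuts: [9, 16, 26, 32, 37, 49, 59, 72, 79, 92, 104, 113, 124, 136]

Fragment lengths:
  [0,9): 9 bp
  [9,16): 7 bp
  [16,26): 10 bp
  [26,32): 6 bp
  [32,37): 5 bp
  [37,49): 12 bp
  [49,59): 10 bp
  [59,72): 13 bp
  [72,79): 7 bp
  [79,92): 13 bp
  [92,104): 12 bp
  [104,113): 9 bp
  [113,124): 11 bp
  [124,136): 12 bp
  [136,143): 7 bp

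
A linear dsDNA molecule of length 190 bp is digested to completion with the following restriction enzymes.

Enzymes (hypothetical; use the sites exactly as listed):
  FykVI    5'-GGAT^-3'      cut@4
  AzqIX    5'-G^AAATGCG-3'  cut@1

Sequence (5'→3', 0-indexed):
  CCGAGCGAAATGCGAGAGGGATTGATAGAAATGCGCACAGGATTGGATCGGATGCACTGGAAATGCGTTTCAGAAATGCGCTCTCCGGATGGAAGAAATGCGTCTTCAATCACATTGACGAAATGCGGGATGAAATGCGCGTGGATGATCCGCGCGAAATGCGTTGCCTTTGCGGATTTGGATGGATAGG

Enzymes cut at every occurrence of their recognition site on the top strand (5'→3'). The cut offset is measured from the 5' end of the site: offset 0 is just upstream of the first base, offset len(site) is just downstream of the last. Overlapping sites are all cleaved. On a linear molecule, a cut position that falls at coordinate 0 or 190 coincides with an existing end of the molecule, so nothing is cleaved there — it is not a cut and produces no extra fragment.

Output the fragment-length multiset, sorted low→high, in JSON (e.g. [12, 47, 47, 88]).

Site scan:
  FykVI (GGAT, off=4): starts [18, 39, 44, 49, 86, 127, 142, 173, 179, 183] → cuts [22, 43, 48, 53, 90, 131, 146, 177, 183, 187]
  AzqIX (GAAATGCG, off=1): starts [6, 27, 59, 72, 94, 119, 131, 155] → cuts [7, 28, 60, 73, 95, 120, 132, 156]

Pooled cuts: [7, 22, 28, 43, 48, 53, 60, 73, 90, 95, 120, 131, 132, 146, 156, 177, 183, 187]

Fragments:
  [0,7): 7 bp
  [7,22): 15 bp
  [22,28): 6 bp
  [28,43): 15 bp
  [43,48): 5 bp
  [48,53): 5 bp
  [53,60): 7 bp
  [60,73): 13 bp
  [73,90): 17 bp
  [90,95): 5 bp
  [95,120): 25 bp
  [120,131): 11 bp
  [131,132): 1 bp
  [132,146): 14 bp
  [146,156): 10 bp
  [156,177): 21 bp
  [177,183): 6 bp
  [183,187): 4 bp
  [187,190): 3 bp

[1,3,4,5,5,5,6,6,7,7,10,11,13,14,15,15,17,21,25]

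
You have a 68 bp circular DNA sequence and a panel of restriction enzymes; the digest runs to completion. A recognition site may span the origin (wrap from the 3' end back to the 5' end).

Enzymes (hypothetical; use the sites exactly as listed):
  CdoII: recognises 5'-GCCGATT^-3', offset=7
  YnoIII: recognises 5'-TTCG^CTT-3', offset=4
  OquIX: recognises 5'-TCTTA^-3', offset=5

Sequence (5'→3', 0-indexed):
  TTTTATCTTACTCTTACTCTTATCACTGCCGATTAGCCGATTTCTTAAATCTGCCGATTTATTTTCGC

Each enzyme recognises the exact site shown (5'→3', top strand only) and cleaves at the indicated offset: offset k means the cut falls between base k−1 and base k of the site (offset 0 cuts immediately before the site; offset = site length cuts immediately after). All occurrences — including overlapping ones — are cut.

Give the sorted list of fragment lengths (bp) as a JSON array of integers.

Per-enzyme occurrences:
  CdoII GCCGATT/7: at [27, 35, 52] ⇒ [34, 42, 59]
  YnoIII TTCGCTT/4: at [63] ⇒ [67]
  OquIX TCTTA/5: at [5, 11, 17, 42] ⇒ [10, 16, 22, 47]

Pooled cuts: [10, 16, 22, 34, 42, 47, 59, 67]

Fragments:
  10→16: 6 bp
  16→22: 6 bp
  22→34: 12 bp
  34→42: 8 bp
  42→47: 5 bp
  47→59: 12 bp
  59→67: 8 bp
  67→10 (wrap): 68-67+10 = 11 bp

[5,6,6,8,8,11,12,12]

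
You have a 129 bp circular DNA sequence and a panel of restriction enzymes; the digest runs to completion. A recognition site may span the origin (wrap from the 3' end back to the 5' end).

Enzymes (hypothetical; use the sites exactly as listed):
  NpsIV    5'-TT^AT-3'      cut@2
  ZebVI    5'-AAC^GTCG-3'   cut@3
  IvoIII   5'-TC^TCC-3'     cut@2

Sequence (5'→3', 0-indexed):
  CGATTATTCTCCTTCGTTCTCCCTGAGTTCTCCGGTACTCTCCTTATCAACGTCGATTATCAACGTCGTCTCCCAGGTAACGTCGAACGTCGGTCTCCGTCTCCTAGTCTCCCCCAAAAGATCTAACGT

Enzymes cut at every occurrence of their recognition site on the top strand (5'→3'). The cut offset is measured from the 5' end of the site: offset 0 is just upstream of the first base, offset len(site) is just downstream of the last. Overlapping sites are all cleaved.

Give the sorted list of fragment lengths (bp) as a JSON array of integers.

Scan for sites:
  NpsIV TTAT/2: at [3, 43, 56] ⇒ [5, 45, 58]
  ZebVI AACGTCG/3: at [48, 61, 78, 85, 124] ⇒ [51, 64, 81, 88, 127]
  IvoIII TCTCC/2: at [7, 17, 28, 38, 68, 93, 99, 107] ⇒ [9, 19, 30, 40, 70, 95, 101, 109]

All cut coordinates (distinct, sorted): [5, 9, 19, 30, 40, 45, 51, 58, 64, 70, 81, 88, 95, 101, 109, 127]

Fragments:
  5→9: 4 bp
  9→19: 10 bp
  19→30: 11 bp
  30→40: 10 bp
  40→45: 5 bp
  45→51: 6 bp
  51→58: 7 bp
  58→64: 6 bp
  64→70: 6 bp
  70→81: 11 bp
  81→88: 7 bp
  88→95: 7 bp
  95→101: 6 bp
  101→109: 8 bp
  109→127: 18 bp
  127→5 (wrap): 129-127+5 = 7 bp

[4,5,6,6,6,6,7,7,7,7,8,10,10,11,11,18]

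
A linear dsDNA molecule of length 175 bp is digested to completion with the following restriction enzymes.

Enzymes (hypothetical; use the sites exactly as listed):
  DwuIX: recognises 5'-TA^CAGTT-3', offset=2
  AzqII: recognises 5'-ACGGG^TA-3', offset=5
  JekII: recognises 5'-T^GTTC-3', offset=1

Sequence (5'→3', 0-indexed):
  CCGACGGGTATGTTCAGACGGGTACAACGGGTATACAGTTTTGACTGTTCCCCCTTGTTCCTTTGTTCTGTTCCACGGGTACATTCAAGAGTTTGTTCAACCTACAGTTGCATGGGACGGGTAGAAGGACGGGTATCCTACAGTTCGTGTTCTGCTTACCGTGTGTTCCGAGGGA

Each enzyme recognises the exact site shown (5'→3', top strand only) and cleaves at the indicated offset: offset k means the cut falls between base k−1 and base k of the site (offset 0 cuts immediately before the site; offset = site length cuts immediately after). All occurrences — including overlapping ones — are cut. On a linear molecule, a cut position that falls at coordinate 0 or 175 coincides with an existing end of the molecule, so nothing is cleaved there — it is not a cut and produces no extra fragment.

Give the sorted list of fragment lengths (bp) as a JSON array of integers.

[3,4,5,7,8,8,8,9,10,10,10,11,11,11,12,15,16,17]

Scan for sites:
  DwuIX TACAGTT/2: at [33, 102, 138] ⇒ [35, 104, 140]
  AzqII ACGGGTA/5: at [3, 17, 26, 74, 116, 128] ⇒ [8, 22, 31, 79, 121, 133]
  JekII TGTTC/1: at [10, 45, 55, 63, 68, 93, 147, 163] ⇒ [11, 46, 56, 64, 69, 94, 148, 164]

Pooled cuts: [8, 11, 22, 31, 35, 46, 56, 64, 69, 79, 94, 104, 121, 133, 140, 148, 164]

Fragments:
  [0,8): 8 bp
  [8,11): 3 bp
  [11,22): 11 bp
  [22,31): 9 bp
  [31,35): 4 bp
  [35,46): 11 bp
  [46,56): 10 bp
  [56,64): 8 bp
  [64,69): 5 bp
  [69,79): 10 bp
  [79,94): 15 bp
  [94,104): 10 bp
  [104,121): 17 bp
  [121,133): 12 bp
  [133,140): 7 bp
  [140,148): 8 bp
  [148,164): 16 bp
  [164,175): 11 bp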